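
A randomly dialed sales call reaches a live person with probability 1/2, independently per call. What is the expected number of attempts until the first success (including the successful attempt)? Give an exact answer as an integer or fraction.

2

For a geometric distribution, E[trials] = 1/p = 1/(1/2) = 2.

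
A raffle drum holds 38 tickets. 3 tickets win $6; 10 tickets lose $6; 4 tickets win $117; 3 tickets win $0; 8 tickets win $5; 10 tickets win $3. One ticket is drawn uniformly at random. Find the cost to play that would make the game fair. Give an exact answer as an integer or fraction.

248/19 dollars

E[payout] = (3/38)·6 + (10/38)·(-6) + (4/38)·117 + (3/38)·0 + (8/38)·5 + (10/38)·3 = 248/19
Fair fee = E[payout] = 248/19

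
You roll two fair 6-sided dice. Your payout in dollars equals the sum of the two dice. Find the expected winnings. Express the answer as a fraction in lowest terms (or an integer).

Distribution of the sum of the two dice: 2 w.p. 1/36, 3 w.p. 1/18, 4 w.p. 1/12, 5 w.p. 1/9, 6 w.p. 5/36, 7 w.p. 1/6, …
E[payout] = (1/36)·2 + (1/18)·3 + (1/12)·4 + (1/9)·5 + (5/36)·6 + (1/6)·7 + (5/36)·8 + (1/9)·9 + (1/12)·10 + (1/18)·11 + (1/36)·12 = 7

$7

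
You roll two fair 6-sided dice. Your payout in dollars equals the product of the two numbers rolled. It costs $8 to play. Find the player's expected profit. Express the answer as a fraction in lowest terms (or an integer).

Distribution of the product of the two numbers rolled: 1 w.p. 1/36, 2 w.p. 1/18, 3 w.p. 1/18, 4 w.p. 1/12, 5 w.p. 1/18, 6 w.p. 1/9, …
E[payout] = (1/36)·1 + (1/18)·2 + (1/18)·3 + (1/12)·4 + (1/18)·5 + (1/9)·6 + (1/18)·8 + (1/36)·9 + (1/18)·10 + (1/9)·12 + (1/18)·15 + (1/36)·16 + (1/18)·18 + (1/18)·20 + (1/18)·24 + (1/36)·25 + (1/18)·30 + (1/36)·36 = 49/4
Expected profit = 49/4 − 8 = 17/4

17/4 dollars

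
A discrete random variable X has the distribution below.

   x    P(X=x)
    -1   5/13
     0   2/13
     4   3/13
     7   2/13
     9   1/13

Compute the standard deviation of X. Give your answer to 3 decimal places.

E[X] = 30/13, E[X²] = 232/13
Var(X) = E[X²] − (E[X])² = 232/13 − 900/169 = 2116/169
SD(X) = √(2116/169) ≈ 3.538

3.538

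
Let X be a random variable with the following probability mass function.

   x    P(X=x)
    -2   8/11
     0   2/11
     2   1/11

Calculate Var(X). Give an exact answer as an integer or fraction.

E[X] = (8/11)·(-2) + (2/11)·0 + (1/11)·2 = -14/11
E[X²] = (8/11)·4 + (2/11)·0 + (1/11)·4 = 36/11
Var(X) = 36/11 − (-14/11)² = 200/121

200/121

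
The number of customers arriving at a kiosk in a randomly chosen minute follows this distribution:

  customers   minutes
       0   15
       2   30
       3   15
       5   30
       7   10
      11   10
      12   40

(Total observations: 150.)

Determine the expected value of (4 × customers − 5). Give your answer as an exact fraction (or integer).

Total = 150, so P(customers=0) = 15/150, etc.
E[4x-5] = (1/10)·(-5) + (1/5)·3 + (1/10)·7 + (1/5)·15 + (1/15)·23 + (1/15)·39 + (4/15)·43
     = 97/5

97/5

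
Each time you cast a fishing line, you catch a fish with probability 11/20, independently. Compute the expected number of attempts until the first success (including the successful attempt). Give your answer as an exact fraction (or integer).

20/11

For a geometric distribution, E[trials] = 1/p = 1/(11/20) = 20/11.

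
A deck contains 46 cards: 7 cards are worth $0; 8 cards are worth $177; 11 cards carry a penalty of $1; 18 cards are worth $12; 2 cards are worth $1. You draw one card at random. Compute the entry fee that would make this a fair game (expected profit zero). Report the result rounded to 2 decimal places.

$35.28

E[payout] = (7/46)·0 + (8/46)·177 + (11/46)·(-1) + (18/46)·12 + (2/46)·1 = 1623/46
Fair fee = E[payout] = 1623/46 ≈ $35.28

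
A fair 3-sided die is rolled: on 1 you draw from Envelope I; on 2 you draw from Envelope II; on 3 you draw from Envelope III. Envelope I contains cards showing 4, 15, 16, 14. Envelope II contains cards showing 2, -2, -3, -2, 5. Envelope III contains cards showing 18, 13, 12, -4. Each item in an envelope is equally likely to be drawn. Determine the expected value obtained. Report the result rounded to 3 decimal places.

7.333

E[X | Envelope I] = (4 + 15 + 16 + 14)/4 = 49/4
E[X | Envelope II] = (2 − 2 − 3 − 2 + 5)/5 = 0
E[X | Envelope III] = (18 + 13 + 12 − 4)/4 = 39/4
E[X] = (1/3)·49/4 + (1/3)·0 + (1/3)·39/4 = 22/3 ≈ 7.333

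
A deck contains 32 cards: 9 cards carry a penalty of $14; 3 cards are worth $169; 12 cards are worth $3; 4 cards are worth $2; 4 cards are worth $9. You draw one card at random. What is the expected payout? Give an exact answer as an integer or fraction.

461/32 dollars

E[payout] = (9/32)·(-14) + (3/32)·169 + (12/32)·3 + (4/32)·2 + (4/32)·9 = 461/32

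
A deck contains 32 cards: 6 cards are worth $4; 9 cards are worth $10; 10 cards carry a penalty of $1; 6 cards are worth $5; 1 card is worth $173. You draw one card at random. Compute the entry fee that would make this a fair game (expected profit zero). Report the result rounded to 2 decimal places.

E[payout] = (6/32)·4 + (9/32)·10 + (10/32)·(-1) + (6/32)·5 + (1/32)·173 = 307/32
Fair fee = E[payout] = 307/32 ≈ $9.59

$9.59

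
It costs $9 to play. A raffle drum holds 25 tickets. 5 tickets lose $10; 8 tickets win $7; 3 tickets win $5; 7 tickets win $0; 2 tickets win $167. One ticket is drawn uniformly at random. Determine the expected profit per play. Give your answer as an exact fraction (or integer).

E[payout] = (5/25)·(-10) + (8/25)·7 + (3/25)·5 + (7/25)·0 + (2/25)·167 = 71/5
Expected profit = 71/5 − 9 = 26/5

26/5 dollars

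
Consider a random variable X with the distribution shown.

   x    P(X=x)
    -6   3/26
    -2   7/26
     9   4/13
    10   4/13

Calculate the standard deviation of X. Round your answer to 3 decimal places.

E[X] = 60/13, E[X²] = 792/13
Var(X) = E[X²] − (E[X])² = 792/13 − 3600/169 = 6696/169
SD(X) = √(6696/169) ≈ 6.295

6.295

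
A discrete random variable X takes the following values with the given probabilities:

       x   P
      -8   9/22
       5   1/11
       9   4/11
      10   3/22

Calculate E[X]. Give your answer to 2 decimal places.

E[X] = (9/22)·(-8) + (1/11)·5 + (4/11)·9 + (3/22)·10
     = 20/11 ≈ 1.82

1.82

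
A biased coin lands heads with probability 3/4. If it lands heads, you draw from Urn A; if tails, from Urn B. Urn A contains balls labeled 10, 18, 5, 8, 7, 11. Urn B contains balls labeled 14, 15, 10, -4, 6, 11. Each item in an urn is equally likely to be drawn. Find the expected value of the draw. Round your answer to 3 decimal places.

9.542

E[X | Urn A] = (10 + 18 + 5 + 8 + 7 + 11)/6 = 59/6
E[X | Urn B] = (14 + 15 + 10 − 4 + 6 + 11)/6 = 26/3
E[X] = (3/4)·59/6 + (1/4)·26/3 = 229/24 ≈ 9.542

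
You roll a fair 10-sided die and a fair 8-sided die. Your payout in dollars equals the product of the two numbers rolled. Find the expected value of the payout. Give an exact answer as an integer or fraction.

99/4 dollars

Distribution of the product of the two numbers rolled: 1 w.p. 1/80, 2 w.p. 1/40, 3 w.p. 1/40, 4 w.p. 3/80, 5 w.p. 1/40, 6 w.p. 1/20, …
E[payout] = (1/80)·1 + (1/40)·2 + (1/40)·3 + (3/80)·4 + (1/40)·5 + (1/20)·6 + (1/40)·7 + (1/20)·8 + (1/40)·9 + (3/80)·10 + (1/20)·12 + (1/40)·14 + (1/40)·15 + (3/80)·16 + (3/80)·18 + (3/80)·20 + (1/40)·21 + (1/20)·24 + (1/80)·25 + (1/80)·27 + (1/40)·28 + (3/80)·30 + (1/40)·32 + (1/40)·35 + (1/40)·36 + (3/80)·40 + (1/40)·42 + (1/80)·45 + (1/40)·48 + (1/80)·49 + (1/80)·50 + (1/80)·54 + (1/40)·56 + (1/80)·60 + (1/80)·63 + (1/80)·64 + (1/80)·70 + (1/80)·72 + (1/80)·80 = 99/4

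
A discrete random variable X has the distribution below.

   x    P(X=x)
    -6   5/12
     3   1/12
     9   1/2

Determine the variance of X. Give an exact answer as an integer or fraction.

819/16

E[X] = (5/12)·(-6) + (1/12)·3 + (1/2)·9 = 9/4
E[X²] = (5/12)·36 + (1/12)·9 + (1/2)·81 = 225/4
Var(X) = 225/4 − (9/4)² = 819/16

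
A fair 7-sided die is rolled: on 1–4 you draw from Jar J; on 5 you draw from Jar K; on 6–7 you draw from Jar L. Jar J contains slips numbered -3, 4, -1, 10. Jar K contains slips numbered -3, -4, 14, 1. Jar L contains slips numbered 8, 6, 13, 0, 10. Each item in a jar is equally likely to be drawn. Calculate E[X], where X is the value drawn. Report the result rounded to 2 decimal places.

E[X | Jar J] = (-3 + 4 − 1 + 10)/4 = 5/2
E[X | Jar K] = (-3 − 4 + 14 + 1)/4 = 2
E[X | Jar L] = (8 + 6 + 13 + 0 + 10)/5 = 37/5
E[X] = (4/7)·5/2 + (1/7)·2 + (2/7)·37/5 = 134/35 ≈ 3.83

3.83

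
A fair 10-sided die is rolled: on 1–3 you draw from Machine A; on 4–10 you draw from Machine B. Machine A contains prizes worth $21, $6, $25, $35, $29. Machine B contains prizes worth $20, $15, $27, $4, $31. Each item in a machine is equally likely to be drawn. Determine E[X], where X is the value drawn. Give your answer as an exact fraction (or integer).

E[X | Machine A] = (21 + 6 + 25 + 35 + 29)/5 = 116/5
E[X | Machine B] = (20 + 15 + 27 + 4 + 31)/5 = 97/5
E[X] = (3/10)·116/5 + (7/10)·97/5 = 1027/50

1027/50 dollars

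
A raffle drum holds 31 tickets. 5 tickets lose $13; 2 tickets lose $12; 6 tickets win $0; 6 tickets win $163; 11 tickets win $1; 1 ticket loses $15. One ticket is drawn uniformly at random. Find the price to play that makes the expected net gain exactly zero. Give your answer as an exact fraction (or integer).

885/31 dollars

E[payout] = (5/31)·(-13) + (2/31)·(-12) + (6/31)·0 + (6/31)·163 + (11/31)·1 + (1/31)·(-15) = 885/31
Fair fee = E[payout] = 885/31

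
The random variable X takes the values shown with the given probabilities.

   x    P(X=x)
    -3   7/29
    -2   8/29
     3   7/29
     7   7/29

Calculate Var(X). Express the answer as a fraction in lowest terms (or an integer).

E[X] = (7/29)·(-3) + (8/29)·(-2) + (7/29)·3 + (7/29)·7 = 33/29
E[X²] = (7/29)·9 + (8/29)·4 + (7/29)·9 + (7/29)·49 = 501/29
Var(X) = 501/29 − (33/29)² = 13440/841

13440/841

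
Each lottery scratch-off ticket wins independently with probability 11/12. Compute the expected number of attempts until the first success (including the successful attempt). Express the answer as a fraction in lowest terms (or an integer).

12/11

For a geometric distribution, E[trials] = 1/p = 1/(11/12) = 12/11.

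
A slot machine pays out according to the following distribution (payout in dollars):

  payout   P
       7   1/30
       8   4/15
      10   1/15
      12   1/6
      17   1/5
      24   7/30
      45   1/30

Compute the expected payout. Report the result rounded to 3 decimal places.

E[X] = (1/30)·7 + (4/15)·8 + (1/15)·10 + (1/6)·12 + (1/5)·17 + (7/30)·24 + (1/30)·45
     = 233/15 ≈ 15.533

$15.533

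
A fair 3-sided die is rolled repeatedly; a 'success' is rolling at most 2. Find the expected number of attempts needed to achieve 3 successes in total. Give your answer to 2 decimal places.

By linearity (sum of 3 independent geometric waits), E[trials] = 3/p = 3/(2/3) = 9/2.
≈ 4.50

4.50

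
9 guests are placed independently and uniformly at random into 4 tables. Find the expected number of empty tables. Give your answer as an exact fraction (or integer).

Let Xⱼ=1 if table j is empty. P(Xⱼ=1) = ((4-1)/4)^9 = 19683/262144.
By linearity, E[#empty] = 4·19683/262144 = 19683/65536.

19683/65536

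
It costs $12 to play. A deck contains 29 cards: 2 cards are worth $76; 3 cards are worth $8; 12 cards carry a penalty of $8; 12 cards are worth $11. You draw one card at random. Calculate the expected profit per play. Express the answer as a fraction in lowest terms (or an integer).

-136/29 dollars

E[payout] = (2/29)·76 + (3/29)·8 + (12/29)·(-8) + (12/29)·11 = 212/29
Expected profit = 212/29 − 12 = -136/29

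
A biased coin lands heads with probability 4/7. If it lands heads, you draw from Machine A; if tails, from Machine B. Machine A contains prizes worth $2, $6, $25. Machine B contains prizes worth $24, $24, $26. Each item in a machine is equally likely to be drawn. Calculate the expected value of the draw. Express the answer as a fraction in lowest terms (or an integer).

118/7 dollars

E[X | Machine A] = (2 + 6 + 25)/3 = 11
E[X | Machine B] = (24 + 24 + 26)/3 = 74/3
E[X] = (4/7)·11 + (3/7)·74/3 = 118/7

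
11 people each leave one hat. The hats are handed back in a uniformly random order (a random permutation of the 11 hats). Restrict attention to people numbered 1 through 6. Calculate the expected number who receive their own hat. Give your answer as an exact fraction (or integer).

6/11

Let Xᵢ = 1 if person i gets their own hat. For each i, P(Xᵢ=1) = 1/11.
By linearity of expectation, E[X₁+…+X_6] = 6·(1/11) = 6/11.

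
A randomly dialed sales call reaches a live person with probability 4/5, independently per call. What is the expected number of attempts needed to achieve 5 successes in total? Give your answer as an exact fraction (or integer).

By linearity (sum of 5 independent geometric waits), E[trials] = 5/p = 5/(4/5) = 25/4.

25/4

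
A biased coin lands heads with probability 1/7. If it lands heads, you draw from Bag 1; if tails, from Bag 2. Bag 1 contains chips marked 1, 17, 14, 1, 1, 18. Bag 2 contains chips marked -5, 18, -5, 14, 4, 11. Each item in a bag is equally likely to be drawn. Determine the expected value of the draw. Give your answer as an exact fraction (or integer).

E[X | Bag 1] = (1 + 17 + 14 + 1 + 1 + 18)/6 = 26/3
E[X | Bag 2] = (-5 + 18 − 5 + 14 + 4 + 11)/6 = 37/6
E[X] = (1/7)·26/3 + (6/7)·37/6 = 137/21

137/21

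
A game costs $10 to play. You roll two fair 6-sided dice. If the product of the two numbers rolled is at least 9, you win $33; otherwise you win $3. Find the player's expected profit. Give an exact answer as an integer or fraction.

29/3 dollars

E[payout] = (4/9)·3 + (5/9)·33 = 59/3
Expected profit = 59/3 − 10 = 29/3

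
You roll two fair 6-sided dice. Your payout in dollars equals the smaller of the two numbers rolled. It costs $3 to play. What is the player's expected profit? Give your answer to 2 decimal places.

Distribution of the smaller of the two numbers rolled: 1 w.p. 11/36, 2 w.p. 1/4, 3 w.p. 7/36, 4 w.p. 5/36, 5 w.p. 1/12, 6 w.p. 1/36
E[payout] = (11/36)·1 + (1/4)·2 + (7/36)·3 + (5/36)·4 + (1/12)·5 + (1/36)·6 = 91/36
Expected profit = 91/36 − 3 = -17/36 ≈ -$0.47

-$0.47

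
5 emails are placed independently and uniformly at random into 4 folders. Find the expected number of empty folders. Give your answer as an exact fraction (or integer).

Let Xⱼ=1 if folder j is empty. P(Xⱼ=1) = ((4-1)/4)^5 = 243/1024.
By linearity, E[#empty] = 4·243/1024 = 243/256.

243/256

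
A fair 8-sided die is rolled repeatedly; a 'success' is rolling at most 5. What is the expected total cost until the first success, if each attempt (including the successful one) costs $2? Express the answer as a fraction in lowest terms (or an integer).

16/5 dollars

E[#attempts] = 1/p = 8/5; E[cost] = 2·8/5 = 16/5.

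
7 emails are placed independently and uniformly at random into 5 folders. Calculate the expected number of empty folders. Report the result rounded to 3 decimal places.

1.049

Let Xⱼ=1 if folder j is empty. P(Xⱼ=1) = ((5-1)/5)^7 = 16384/78125.
By linearity, E[#empty] = 5·16384/78125 = 16384/15625.
≈ 1.049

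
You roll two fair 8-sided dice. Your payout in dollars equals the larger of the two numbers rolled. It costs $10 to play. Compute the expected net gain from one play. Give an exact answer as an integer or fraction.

Distribution of the larger of the two numbers rolled: 1 w.p. 1/64, 2 w.p. 3/64, 3 w.p. 5/64, 4 w.p. 7/64, 5 w.p. 9/64, 6 w.p. 11/64, …
E[payout] = (1/64)·1 + (3/64)·2 + (5/64)·3 + (7/64)·4 + (9/64)·5 + (11/64)·6 + (13/64)·7 + (15/64)·8 = 93/16
Expected profit = 93/16 − 10 = -67/16

-67/16 dollars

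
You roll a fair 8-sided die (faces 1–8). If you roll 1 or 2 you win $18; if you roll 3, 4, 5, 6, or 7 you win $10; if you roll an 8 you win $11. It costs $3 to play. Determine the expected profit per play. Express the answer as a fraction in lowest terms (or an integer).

73/8 dollars

E[payout] = (5/8)·10 + (1/8)·11 + (1/4)·18 = 97/8
Expected profit = 97/8 − 3 = 73/8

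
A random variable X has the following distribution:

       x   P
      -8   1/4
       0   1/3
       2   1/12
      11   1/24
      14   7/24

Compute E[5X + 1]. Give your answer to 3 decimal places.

E[5x+1] = (1/4)·(-39) + (1/3)·1 + (1/12)·11 + (1/24)·56 + (7/24)·71
     = 349/24 ≈ 14.542

14.542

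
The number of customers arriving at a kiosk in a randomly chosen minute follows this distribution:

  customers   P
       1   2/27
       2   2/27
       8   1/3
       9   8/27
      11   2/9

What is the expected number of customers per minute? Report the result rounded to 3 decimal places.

E[X] = (2/27)·1 + (2/27)·2 + (1/3)·8 + (8/27)·9 + (2/9)·11
     = 8 ≈ 8.000

8.000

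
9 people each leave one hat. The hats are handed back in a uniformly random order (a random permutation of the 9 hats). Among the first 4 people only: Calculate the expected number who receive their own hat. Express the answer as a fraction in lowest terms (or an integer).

Let Xᵢ = 1 if person i gets their own hat. For each i, P(Xᵢ=1) = 1/9.
By linearity of expectation, E[X₁+…+X_4] = 4·(1/9) = 4/9.

4/9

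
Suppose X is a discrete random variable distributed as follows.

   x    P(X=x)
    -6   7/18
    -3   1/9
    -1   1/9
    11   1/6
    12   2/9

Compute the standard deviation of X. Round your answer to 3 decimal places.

E[X] = 31/18, E[X²] = 1211/18
Var(X) = E[X²] − (E[X])² = 1211/18 − 961/324 = 20837/324
SD(X) = √(20837/324) ≈ 8.019

8.019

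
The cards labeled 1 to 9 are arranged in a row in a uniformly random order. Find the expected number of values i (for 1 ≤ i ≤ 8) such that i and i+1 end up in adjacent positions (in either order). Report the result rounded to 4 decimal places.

1.7778

For each i ∈ {1,…,8}, let Xᵢ = 1 if i and i+1 are adjacent. P(Xᵢ=1) = 2·(9−1)!/9! = 2/9.
By linearity, E[ΣXᵢ] = (8)·(2/9) = 16/9.
≈ 1.7778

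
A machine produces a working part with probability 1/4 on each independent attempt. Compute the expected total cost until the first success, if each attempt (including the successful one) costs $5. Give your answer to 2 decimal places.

$20.00

E[#attempts] = 1/p = 4; E[cost] = 5·4 = 20.
≈ 20.00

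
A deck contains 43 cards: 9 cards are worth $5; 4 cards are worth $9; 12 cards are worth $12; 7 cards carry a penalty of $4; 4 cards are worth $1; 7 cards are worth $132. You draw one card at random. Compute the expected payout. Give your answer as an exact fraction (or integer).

1125/43 dollars

E[payout] = (9/43)·5 + (4/43)·9 + (12/43)·12 + (7/43)·(-4) + (4/43)·1 + (7/43)·132 = 1125/43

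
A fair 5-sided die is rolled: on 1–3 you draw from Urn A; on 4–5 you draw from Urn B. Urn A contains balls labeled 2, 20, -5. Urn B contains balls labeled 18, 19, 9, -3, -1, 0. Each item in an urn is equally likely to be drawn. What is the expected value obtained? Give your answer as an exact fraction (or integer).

E[X | Urn A] = (2 + 20 − 5)/3 = 17/3
E[X | Urn B] = (18 + 19 + 9 − 3 − 1 + 0)/6 = 7
E[X] = (3/5)·17/3 + (2/5)·7 = 31/5

31/5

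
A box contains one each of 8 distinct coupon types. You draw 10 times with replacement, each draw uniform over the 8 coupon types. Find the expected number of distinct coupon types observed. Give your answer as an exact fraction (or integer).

791266575/134217728

Let Xⱼ=1 if type j appears at least once. P(Xⱼ=1) = 1 − ((8−1)/8)^10 = 791266575/1073741824.
E[#distinct] = 8·791266575/1073741824 = 791266575/134217728.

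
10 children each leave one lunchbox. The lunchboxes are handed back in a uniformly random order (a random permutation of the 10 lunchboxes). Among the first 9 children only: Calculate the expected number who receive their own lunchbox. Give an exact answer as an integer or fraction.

9/10

Let Xᵢ = 1 if person i gets their own lunchbox. For each i, P(Xᵢ=1) = 1/10.
By linearity of expectation, E[X₁+…+X_9] = 9·(1/10) = 9/10.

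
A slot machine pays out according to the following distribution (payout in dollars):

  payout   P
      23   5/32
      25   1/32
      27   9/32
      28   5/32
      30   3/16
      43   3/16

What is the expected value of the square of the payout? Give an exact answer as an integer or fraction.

30245/32

E[X²] = (5/32)·529 + (1/32)·625 + (9/32)·729 + (5/32)·784 + (3/16)·900 + (3/16)·1849
     = 30245/32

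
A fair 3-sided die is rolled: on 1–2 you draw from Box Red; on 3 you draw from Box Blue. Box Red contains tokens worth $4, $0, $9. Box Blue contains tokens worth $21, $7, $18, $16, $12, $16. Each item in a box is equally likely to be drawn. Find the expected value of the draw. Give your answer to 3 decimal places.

E[X | Box Red] = (4 + 0 + 9)/3 = 13/3
E[X | Box Blue] = (21 + 7 + 18 + 16 + 12 + 16)/6 = 15
E[X] = (2/3)·13/3 + (1/3)·15 = 71/9 ≈ 7.889

$7.889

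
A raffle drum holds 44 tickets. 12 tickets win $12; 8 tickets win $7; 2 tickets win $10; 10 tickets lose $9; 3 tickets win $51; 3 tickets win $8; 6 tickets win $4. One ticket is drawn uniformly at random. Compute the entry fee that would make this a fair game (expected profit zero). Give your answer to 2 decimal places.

E[payout] = (12/44)·12 + (8/44)·7 + (2/44)·10 + (10/44)·(-9) + (3/44)·51 + (3/44)·8 + (6/44)·4 = 331/44
Fair fee = E[payout] = 331/44 ≈ $7.52

$7.52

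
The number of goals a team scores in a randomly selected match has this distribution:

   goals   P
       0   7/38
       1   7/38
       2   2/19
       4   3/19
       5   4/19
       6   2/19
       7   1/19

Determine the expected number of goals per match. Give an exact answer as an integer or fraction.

E[X] = (7/38)·0 + (7/38)·1 + (2/19)·2 + (3/19)·4 + (4/19)·5 + (2/19)·6 + (1/19)·7
     = 117/38

117/38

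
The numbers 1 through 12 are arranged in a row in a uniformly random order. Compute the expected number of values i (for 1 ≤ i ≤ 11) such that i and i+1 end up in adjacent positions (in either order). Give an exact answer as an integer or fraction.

11/6

For each i ∈ {1,…,11}, let Xᵢ = 1 if i and i+1 are adjacent. P(Xᵢ=1) = 2·(12−1)!/12! = 2/12.
By linearity, E[ΣXᵢ] = (11)·(2/12) = 11/6.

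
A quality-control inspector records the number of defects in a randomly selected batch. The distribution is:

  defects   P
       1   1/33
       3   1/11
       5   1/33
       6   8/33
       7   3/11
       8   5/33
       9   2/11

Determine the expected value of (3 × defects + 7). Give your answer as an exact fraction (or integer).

27

E[3x+7] = (1/33)·10 + (1/11)·16 + (1/33)·22 + (8/33)·25 + (3/11)·28 + (5/33)·31 + (2/11)·34
     = 27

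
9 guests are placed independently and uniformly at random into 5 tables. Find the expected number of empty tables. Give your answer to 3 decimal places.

0.671

Let Xⱼ=1 if table j is empty. P(Xⱼ=1) = ((5-1)/5)^9 = 262144/1953125.
By linearity, E[#empty] = 5·262144/1953125 = 262144/390625.
≈ 0.671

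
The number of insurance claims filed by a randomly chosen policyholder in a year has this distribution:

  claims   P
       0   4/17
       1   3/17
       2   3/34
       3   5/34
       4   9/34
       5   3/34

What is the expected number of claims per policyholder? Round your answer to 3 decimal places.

2.294

E[X] = (4/17)·0 + (3/17)·1 + (3/34)·2 + (5/34)·3 + (9/34)·4 + (3/34)·5
     = 39/17 ≈ 2.294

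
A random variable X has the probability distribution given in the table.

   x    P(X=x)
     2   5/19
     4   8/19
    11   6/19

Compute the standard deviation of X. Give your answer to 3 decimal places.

3.700

E[X] = 108/19, E[X²] = 46
Var(X) = E[X²] − (E[X])² = 46 − 11664/361 = 4942/361
SD(X) = √(4942/361) ≈ 3.700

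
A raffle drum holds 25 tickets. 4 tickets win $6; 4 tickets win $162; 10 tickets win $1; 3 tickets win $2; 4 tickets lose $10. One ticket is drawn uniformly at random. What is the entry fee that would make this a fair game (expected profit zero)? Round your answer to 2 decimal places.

E[payout] = (4/25)·6 + (4/25)·162 + (10/25)·1 + (3/25)·2 + (4/25)·(-10) = 648/25
Fair fee = E[payout] = 648/25 ≈ $25.92

$25.92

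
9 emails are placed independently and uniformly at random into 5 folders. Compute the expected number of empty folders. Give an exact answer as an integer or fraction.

262144/390625

Let Xⱼ=1 if folder j is empty. P(Xⱼ=1) = ((5-1)/5)^9 = 262144/1953125.
By linearity, E[#empty] = 5·262144/1953125 = 262144/390625.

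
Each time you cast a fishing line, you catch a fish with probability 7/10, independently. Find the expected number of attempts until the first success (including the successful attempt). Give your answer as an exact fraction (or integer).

10/7

For a geometric distribution, E[trials] = 1/p = 1/(7/10) = 10/7.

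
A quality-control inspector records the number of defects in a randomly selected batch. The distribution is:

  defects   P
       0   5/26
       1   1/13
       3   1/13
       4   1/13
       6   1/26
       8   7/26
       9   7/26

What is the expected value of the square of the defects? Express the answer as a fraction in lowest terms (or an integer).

E[X²] = (5/26)·0 + (1/13)·1 + (1/13)·9 + (1/13)·16 + (1/26)·36 + (7/26)·64 + (7/26)·81
     = 1103/26

1103/26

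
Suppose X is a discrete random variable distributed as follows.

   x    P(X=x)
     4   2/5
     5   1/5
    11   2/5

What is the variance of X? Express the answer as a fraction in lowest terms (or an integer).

54/5

E[X] = (2/5)·4 + (1/5)·5 + (2/5)·11 = 7
E[X²] = (2/5)·16 + (1/5)·25 + (2/5)·121 = 299/5
Var(X) = 299/5 − (7)² = 54/5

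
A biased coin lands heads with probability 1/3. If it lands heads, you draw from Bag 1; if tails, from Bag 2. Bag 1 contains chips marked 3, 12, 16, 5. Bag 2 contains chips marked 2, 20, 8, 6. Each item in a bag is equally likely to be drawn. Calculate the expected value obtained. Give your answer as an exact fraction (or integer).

E[X | Bag 1] = (3 + 12 + 16 + 5)/4 = 9
E[X | Bag 2] = (2 + 20 + 8 + 6)/4 = 9
E[X] = (1/3)·9 + (2/3)·9 = 9

9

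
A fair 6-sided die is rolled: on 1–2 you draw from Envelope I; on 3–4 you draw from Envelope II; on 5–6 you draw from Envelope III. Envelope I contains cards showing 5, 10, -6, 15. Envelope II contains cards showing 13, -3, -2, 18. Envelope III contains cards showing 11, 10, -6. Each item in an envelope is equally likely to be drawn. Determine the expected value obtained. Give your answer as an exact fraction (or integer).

E[X | Envelope I] = (5 + 10 − 6 + 15)/4 = 6
E[X | Envelope II] = (13 − 3 − 2 + 18)/4 = 13/2
E[X | Envelope III] = (11 + 10 − 6)/3 = 5
E[X] = (1/3)·6 + (1/3)·13/2 + (1/3)·5 = 35/6

35/6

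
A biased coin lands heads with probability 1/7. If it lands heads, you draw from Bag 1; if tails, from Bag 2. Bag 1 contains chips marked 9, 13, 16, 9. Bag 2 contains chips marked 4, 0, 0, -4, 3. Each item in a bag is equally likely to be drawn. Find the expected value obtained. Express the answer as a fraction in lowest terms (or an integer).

307/140

E[X | Bag 1] = (9 + 13 + 16 + 9)/4 = 47/4
E[X | Bag 2] = (4 + 0 + 0 − 4 + 3)/5 = 3/5
E[X] = (1/7)·47/4 + (6/7)·3/5 = 307/140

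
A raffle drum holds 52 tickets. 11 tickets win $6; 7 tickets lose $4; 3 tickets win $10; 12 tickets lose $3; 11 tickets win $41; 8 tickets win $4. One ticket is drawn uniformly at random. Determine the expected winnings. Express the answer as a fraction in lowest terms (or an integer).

E[payout] = (11/52)·6 + (7/52)·(-4) + (3/52)·10 + (12/52)·(-3) + (11/52)·41 + (8/52)·4 = 515/52

515/52 dollars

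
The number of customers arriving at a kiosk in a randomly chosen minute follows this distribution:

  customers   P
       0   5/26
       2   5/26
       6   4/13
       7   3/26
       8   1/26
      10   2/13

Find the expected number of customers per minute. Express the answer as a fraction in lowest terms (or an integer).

E[X] = (5/26)·0 + (5/26)·2 + (4/13)·6 + (3/26)·7 + (1/26)·8 + (2/13)·10
     = 127/26

127/26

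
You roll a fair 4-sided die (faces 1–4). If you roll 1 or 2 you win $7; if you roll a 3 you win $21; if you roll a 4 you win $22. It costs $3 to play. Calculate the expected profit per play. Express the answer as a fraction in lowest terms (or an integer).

E[payout] = (1/2)·7 + (1/4)·21 + (1/4)·22 = 57/4
Expected profit = 57/4 − 3 = 45/4

45/4 dollars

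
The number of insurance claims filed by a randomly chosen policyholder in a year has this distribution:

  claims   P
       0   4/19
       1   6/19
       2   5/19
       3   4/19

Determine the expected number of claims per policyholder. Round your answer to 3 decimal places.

E[X] = (4/19)·0 + (6/19)·1 + (5/19)·2 + (4/19)·3
     = 28/19 ≈ 1.474

1.474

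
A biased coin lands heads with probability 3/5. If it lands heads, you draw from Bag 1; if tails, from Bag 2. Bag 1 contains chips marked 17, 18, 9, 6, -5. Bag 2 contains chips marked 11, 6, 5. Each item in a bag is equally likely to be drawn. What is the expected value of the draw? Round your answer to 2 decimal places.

E[X | Bag 1] = (17 + 18 + 9 + 6 − 5)/5 = 9
E[X | Bag 2] = (11 + 6 + 5)/3 = 22/3
E[X] = (3/5)·9 + (2/5)·22/3 = 25/3 ≈ 8.33

8.33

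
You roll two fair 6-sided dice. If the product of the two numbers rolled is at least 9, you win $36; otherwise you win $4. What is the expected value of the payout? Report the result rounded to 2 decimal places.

$21.78

E[payout] = (4/9)·4 + (5/9)·36 = 196/9
≈ $21.78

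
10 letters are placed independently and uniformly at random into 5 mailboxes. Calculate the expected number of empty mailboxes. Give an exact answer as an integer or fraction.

1048576/1953125

Let Xⱼ=1 if mailbox j is empty. P(Xⱼ=1) = ((5-1)/5)^10 = 1048576/9765625.
By linearity, E[#empty] = 5·1048576/9765625 = 1048576/1953125.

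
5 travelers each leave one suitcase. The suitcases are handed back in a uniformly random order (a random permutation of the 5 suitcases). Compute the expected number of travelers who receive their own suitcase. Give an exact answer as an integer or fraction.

1

Let Xᵢ = 1 if person i gets their own suitcase. For each i, P(Xᵢ=1) = 1/5.
By linearity of expectation, E[X₁+…+X_5] = 5·(1/5) = 1.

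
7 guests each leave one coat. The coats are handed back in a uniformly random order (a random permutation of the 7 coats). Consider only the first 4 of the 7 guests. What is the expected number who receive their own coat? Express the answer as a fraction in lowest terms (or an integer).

Let Xᵢ = 1 if person i gets their own coat. For each i, P(Xᵢ=1) = 1/7.
By linearity of expectation, E[X₁+…+X_4] = 4·(1/7) = 4/7.

4/7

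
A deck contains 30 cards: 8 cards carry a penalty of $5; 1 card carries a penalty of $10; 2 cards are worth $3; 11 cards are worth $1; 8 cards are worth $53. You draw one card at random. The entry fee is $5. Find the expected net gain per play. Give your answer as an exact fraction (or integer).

E[payout] = (8/30)·(-5) + (1/30)·(-10) + (2/30)·3 + (11/30)·1 + (8/30)·53 = 391/30
Expected profit = 391/30 − 5 = 241/30

241/30 dollars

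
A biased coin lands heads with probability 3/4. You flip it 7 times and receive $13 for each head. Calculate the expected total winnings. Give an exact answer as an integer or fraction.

E[#heads] = 7·3/4 = 21/4 (linearity over flips).
E[winnings] = 13·21/4 = 273/4.

273/4 dollars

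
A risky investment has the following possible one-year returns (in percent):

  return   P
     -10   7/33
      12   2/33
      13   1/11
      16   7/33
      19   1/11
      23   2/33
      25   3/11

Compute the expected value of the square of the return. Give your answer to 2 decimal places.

E[X²] = (7/33)·100 + (2/33)·144 + (1/11)·169 + (7/33)·256 + (1/11)·361 + (2/33)·529 + (3/11)·625
     = 11053/33 ≈ 334.94

334.94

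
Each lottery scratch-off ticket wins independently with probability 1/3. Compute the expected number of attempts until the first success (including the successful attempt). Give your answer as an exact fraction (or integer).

3

For a geometric distribution, E[trials] = 1/p = 1/(1/3) = 3.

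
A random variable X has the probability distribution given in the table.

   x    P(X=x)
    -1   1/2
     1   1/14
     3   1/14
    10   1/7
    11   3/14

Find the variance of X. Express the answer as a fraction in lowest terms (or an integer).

1405/49

E[X] = (1/2)·(-1) + (1/14)·1 + (1/14)·3 + (1/7)·10 + (3/14)·11 = 25/7
E[X²] = (1/2)·1 + (1/14)·1 + (1/14)·9 + (1/7)·100 + (3/14)·121 = 290/7
Var(X) = 290/7 − (25/7)² = 1405/49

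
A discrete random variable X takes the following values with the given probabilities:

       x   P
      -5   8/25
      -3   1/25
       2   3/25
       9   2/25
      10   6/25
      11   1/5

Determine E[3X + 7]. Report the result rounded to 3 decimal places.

E[3x+7] = (8/25)·(-8) + (1/25)·(-2) + (3/25)·13 + (2/25)·34 + (6/25)·37 + (1/5)·40
     = 463/25 ≈ 18.520

18.520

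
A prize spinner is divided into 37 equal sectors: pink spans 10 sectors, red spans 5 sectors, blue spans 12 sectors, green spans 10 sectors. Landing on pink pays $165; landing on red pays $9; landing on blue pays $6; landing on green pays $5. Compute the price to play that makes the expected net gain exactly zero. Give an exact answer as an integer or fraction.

E[payout] = (10/37)·165 + (5/37)·9 + (12/37)·6 + (10/37)·5 = 1817/37
Fair fee = E[payout] = 1817/37

1817/37 dollars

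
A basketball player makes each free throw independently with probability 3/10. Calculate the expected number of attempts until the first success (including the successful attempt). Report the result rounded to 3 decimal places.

3.333

For a geometric distribution, E[trials] = 1/p = 1/(3/10) = 10/3.
≈ 3.333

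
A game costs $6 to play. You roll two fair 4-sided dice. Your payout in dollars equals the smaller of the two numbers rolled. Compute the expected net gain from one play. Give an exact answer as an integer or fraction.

Distribution of the smaller of the two numbers rolled: 1 w.p. 7/16, 2 w.p. 5/16, 3 w.p. 3/16, 4 w.p. 1/16
E[payout] = (7/16)·1 + (5/16)·2 + (3/16)·3 + (1/16)·4 = 15/8
Expected profit = 15/8 − 6 = -33/8

-33/8 dollars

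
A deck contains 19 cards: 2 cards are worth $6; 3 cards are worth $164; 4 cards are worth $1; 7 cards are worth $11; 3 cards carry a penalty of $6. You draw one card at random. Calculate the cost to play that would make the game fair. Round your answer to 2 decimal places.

$29.84

E[payout] = (2/19)·6 + (3/19)·164 + (4/19)·1 + (7/19)·11 + (3/19)·(-6) = 567/19
Fair fee = E[payout] = 567/19 ≈ $29.84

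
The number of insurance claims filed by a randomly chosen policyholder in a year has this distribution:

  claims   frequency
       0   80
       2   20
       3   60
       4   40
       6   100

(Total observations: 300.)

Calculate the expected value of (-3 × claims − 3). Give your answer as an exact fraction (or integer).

-64/5

Total = 300, so P(claims=0) = 80/300, etc.
E[-3x-3] = (4/15)·(-3) + (1/15)·(-9) + (1/5)·(-12) + (2/15)·(-15) + (1/3)·(-21)
     = -64/5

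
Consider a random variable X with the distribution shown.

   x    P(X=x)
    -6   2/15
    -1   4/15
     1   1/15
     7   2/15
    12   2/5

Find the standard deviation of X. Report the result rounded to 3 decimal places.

6.846

E[X] = 71/15, E[X²] = 1039/15
Var(X) = E[X²] − (E[X])² = 1039/15 − 5041/225 = 10544/225
SD(X) = √(10544/225) ≈ 6.846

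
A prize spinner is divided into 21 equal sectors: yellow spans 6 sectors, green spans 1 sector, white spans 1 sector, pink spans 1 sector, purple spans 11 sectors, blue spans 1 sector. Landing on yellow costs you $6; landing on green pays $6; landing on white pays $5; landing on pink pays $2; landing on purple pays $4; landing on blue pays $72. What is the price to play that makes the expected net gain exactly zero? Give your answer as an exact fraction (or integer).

31/7 dollars

E[payout] = (6/21)·(-6) + (1/21)·6 + (1/21)·5 + (1/21)·2 + (11/21)·4 + (1/21)·72 = 31/7
Fair fee = E[payout] = 31/7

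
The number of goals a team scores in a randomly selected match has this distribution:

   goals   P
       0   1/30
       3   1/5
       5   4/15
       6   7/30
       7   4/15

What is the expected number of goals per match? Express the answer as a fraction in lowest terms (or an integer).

26/5

E[X] = (1/30)·0 + (1/5)·3 + (4/15)·5 + (7/30)·6 + (4/15)·7
     = 26/5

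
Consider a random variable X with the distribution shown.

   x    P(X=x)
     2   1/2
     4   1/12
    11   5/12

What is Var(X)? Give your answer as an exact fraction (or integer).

E[X] = (1/2)·2 + (1/12)·4 + (5/12)·11 = 71/12
E[X²] = (1/2)·4 + (1/12)·16 + (5/12)·121 = 215/4
Var(X) = 215/4 − (71/12)² = 2699/144

2699/144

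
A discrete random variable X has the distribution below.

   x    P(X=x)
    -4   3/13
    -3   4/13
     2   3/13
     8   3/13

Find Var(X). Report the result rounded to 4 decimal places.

21.9408

E[X] = (3/13)·(-4) + (4/13)·(-3) + (3/13)·2 + (3/13)·8 = 6/13
E[X²] = (3/13)·16 + (4/13)·9 + (3/13)·4 + (3/13)·64 = 288/13
Var(X) = 288/13 − (6/13)² = 3708/169 ≈ 21.9408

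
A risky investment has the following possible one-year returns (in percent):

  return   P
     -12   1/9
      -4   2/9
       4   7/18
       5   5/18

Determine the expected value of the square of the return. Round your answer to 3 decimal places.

32.722

E[X²] = (1/9)·144 + (2/9)·16 + (7/18)·16 + (5/18)·25
     = 589/18 ≈ 32.722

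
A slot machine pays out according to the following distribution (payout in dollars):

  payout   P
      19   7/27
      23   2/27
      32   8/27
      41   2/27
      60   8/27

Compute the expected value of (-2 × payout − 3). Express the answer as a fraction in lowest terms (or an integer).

-2075/27

E[-2x-3] = (7/27)·(-41) + (2/27)·(-49) + (8/27)·(-67) + (2/27)·(-85) + (8/27)·(-123)
     = -2075/27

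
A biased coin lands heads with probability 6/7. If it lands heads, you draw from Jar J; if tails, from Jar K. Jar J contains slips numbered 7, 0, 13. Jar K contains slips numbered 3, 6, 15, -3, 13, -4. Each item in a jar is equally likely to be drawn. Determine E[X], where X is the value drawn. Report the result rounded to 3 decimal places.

6.429

E[X | Jar J] = (7 + 0 + 13)/3 = 20/3
E[X | Jar K] = (3 + 6 + 15 − 3 + 13 − 4)/6 = 5
E[X] = (6/7)·20/3 + (1/7)·5 = 45/7 ≈ 6.429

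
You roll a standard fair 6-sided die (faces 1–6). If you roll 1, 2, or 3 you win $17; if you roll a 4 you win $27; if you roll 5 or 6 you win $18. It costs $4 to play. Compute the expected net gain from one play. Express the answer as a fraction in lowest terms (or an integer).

E[payout] = (1/2)·17 + (1/3)·18 + (1/6)·27 = 19
Expected profit = 19 − 4 = 15

$15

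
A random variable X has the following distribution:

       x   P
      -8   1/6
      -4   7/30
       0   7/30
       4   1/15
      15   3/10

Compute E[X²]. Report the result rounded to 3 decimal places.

E[X²] = (1/6)·64 + (7/30)·16 + (7/30)·0 + (1/15)·16 + (3/10)·225
     = 2489/30 ≈ 82.967

82.967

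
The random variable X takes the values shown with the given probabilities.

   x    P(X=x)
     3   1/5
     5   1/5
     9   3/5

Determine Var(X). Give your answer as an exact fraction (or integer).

32/5

E[X] = (1/5)·3 + (1/5)·5 + (3/5)·9 = 7
E[X²] = (1/5)·9 + (1/5)·25 + (3/5)·81 = 277/5
Var(X) = 277/5 − (7)² = 32/5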